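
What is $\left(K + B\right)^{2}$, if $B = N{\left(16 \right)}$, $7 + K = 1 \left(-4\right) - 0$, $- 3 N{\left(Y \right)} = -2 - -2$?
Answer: $121$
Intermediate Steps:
$N{\left(Y \right)} = 0$ ($N{\left(Y \right)} = - \frac{-2 - -2}{3} = - \frac{-2 + 2}{3} = \left(- \frac{1}{3}\right) 0 = 0$)
$K = -11$ ($K = -7 + \left(1 \left(-4\right) - 0\right) = -7 + \left(-4 + 0\right) = -7 - 4 = -11$)
$B = 0$
$\left(K + B\right)^{2} = \left(-11 + 0\right)^{2} = \left(-11\right)^{2} = 121$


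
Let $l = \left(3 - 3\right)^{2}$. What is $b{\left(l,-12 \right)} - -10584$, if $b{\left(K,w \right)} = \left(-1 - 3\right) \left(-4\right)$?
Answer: $10600$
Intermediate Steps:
$l = 0$ ($l = 0^{2} = 0$)
$b{\left(K,w \right)} = 16$ ($b{\left(K,w \right)} = \left(-4\right) \left(-4\right) = 16$)
$b{\left(l,-12 \right)} - -10584 = 16 - -10584 = 16 + 10584 = 10600$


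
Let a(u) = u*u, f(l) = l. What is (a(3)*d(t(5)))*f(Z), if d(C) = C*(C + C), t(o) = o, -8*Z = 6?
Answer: -675/2 ≈ -337.50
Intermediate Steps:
Z = -3/4 (Z = -1/8*6 = -3/4 ≈ -0.75000)
a(u) = u**2
d(C) = 2*C**2 (d(C) = C*(2*C) = 2*C**2)
(a(3)*d(t(5)))*f(Z) = (3**2*(2*5**2))*(-3/4) = (9*(2*25))*(-3/4) = (9*50)*(-3/4) = 450*(-3/4) = -675/2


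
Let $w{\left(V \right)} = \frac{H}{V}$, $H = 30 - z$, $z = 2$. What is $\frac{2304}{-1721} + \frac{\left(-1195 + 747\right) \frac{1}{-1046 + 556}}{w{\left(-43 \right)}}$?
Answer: $- \frac{1156504}{421645} \approx -2.7428$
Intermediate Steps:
$H = 28$ ($H = 30 - 2 = 28$)
$w{\left(V \right)} = \frac{28}{V}$
$\frac{2304}{-1721} + \frac{\left(-1195 + 747\right) \frac{1}{-1046 + 556}}{w{\left(-43 \right)}} = \frac{2304}{-1721} + \frac{\left(-1195 + 747\right) \frac{1}{-1046 + 556}}{28 \frac{1}{-43}} = 2304 \left(- \frac{1}{1721}\right) + \frac{\left(-448\right) \frac{1}{-490}}{28 \left(- \frac{1}{43}\right)} = - \frac{2304}{1721} + \frac{\left(-448\right) \left(- \frac{1}{490}\right)}{- \frac{28}{43}} = - \frac{2304}{1721} + \frac{32}{35} \left(- \frac{43}{28}\right) = - \frac{2304}{1721} - \frac{344}{245} = - \frac{1156504}{421645}$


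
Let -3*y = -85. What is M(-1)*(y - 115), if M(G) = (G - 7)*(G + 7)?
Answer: 4160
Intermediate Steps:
y = 85/3 (y = -⅓*(-85) = 85/3 ≈ 28.333)
M(G) = (-7 + G)*(7 + G)
M(-1)*(y - 115) = (-49 + (-1)²)*(85/3 - 115) = (-49 + 1)*(-260/3) = -48*(-260/3) = 4160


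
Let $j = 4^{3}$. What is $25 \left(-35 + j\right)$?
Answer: $725$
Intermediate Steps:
$j = 64$
$25 \left(-35 + j\right) = 25 \left(-35 + 64\right) = 25 \cdot 29 = 725$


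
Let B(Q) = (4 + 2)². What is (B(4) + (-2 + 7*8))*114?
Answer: 10260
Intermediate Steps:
B(Q) = 36 (B(Q) = 6² = 36)
(B(4) + (-2 + 7*8))*114 = (36 + (-2 + 7*8))*114 = (36 + (-2 + 56))*114 = (36 + 54)*114 = 90*114 = 10260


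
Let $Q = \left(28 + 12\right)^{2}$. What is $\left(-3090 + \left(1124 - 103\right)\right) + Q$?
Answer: $-469$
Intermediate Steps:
$Q = 1600$ ($Q = 40^{2} = 1600$)
$\left(-3090 + \left(1124 - 103\right)\right) + Q = \left(-3090 + \left(1124 - 103\right)\right) + 1600 = \left(-3090 + 1021\right) + 1600 = -2069 + 1600 = -469$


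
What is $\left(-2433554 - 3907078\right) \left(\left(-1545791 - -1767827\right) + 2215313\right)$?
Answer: $-15454333064568$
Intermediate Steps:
$\left(-2433554 - 3907078\right) \left(\left(-1545791 - -1767827\right) + 2215313\right) = - 6340632 \left(\left(-1545791 + 1767827\right) + 2215313\right) = - 6340632 \left(222036 + 2215313\right) = \left(-6340632\right) 2437349 = -15454333064568$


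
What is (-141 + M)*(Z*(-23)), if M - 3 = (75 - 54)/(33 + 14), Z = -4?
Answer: -594780/47 ≈ -12655.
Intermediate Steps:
M = 162/47 (M = 3 + (75 - 54)/(33 + 14) = 3 + 21/47 = 162/47 ≈ 3.4468)
(-141 + M)*(Z*(-23)) = (-141 + 162/47)*(-4*(-23)) = -6465/47*92 = -594780/47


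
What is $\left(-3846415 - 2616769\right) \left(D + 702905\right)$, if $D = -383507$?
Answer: $-2064328043232$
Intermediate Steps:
$\left(-3846415 - 2616769\right) \left(D + 702905\right) = \left(-3846415 - 2616769\right) \left(-383507 + 702905\right) = \left(-6463184\right) 319398 = -2064328043232$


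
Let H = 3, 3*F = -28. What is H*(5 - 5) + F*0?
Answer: 0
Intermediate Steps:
F = -28/3 (F = (1/3)*(-28) = -28/3 ≈ -9.3333)
H*(5 - 5) + F*0 = 3*(5 - 5) - 28/3*0 = 3*0 + 0 = 0 + 0 = 0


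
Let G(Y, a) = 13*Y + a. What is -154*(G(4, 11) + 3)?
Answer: -10164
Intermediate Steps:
G(Y, a) = a + 13*Y
-154*(G(4, 11) + 3) = -154*((11 + 13*4) + 3) = -154*((11 + 52) + 3) = -154*(63 + 3) = -154*66 = -10164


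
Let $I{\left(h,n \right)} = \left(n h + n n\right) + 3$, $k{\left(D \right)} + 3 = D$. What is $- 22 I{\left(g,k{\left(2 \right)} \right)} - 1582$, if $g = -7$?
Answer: $-1824$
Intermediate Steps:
$k{\left(D \right)} = -3 + D$
$I{\left(h,n \right)} = 3 + n^{2} + h n$ ($I{\left(h,n \right)} = \left(h n + n^{2}\right) + 3 = \left(n^{2} + h n\right) + 3 = 3 + n^{2} + h n$)
$- 22 I{\left(g,k{\left(2 \right)} \right)} - 1582 = - 22 \left(3 + \left(-3 + 2\right)^{2} - 7 \left(-3 + 2\right)\right) - 1582 = - 22 \left(3 + \left(-1\right)^{2} - -7\right) - 1582 = - 22 \left(3 + 1 + 7\right) - 1582 = \left(-22\right) 11 - 1582 = -242 - 1582 = -1824$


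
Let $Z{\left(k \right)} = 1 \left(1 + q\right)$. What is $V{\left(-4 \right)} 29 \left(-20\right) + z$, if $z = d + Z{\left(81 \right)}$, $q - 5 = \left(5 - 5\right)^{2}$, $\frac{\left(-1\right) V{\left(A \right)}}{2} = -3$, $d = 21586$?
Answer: $18112$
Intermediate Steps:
$V{\left(A \right)} = 6$ ($V{\left(A \right)} = \left(-2\right) \left(-3\right) = 6$)
$q = 5$ ($q = 5 + \left(5 - 5\right)^{2} = 5 + 0^{2} = 5 + 0 = 5$)
$Z{\left(k \right)} = 6$ ($Z{\left(k \right)} = 1 \left(1 + 5\right) = 1 \cdot 6 = 6$)
$z = 21592$ ($z = 21586 + 6 = 21592$)
$V{\left(-4 \right)} 29 \left(-20\right) + z = 6 \cdot 29 \left(-20\right) + 21592 = 174 \left(-20\right) + 21592 = -3480 + 21592 = 18112$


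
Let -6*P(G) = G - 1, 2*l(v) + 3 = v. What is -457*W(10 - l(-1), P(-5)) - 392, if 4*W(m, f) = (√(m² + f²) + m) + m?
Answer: -3134 - 457*√145/4 ≈ -4509.8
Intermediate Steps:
l(v) = -3/2 + v/2
P(G) = ⅙ - G/6 (P(G) = -(G - 1)/6 = -(-1 + G)/6 = ⅙ - G/6)
W(m, f) = m/2 + √(f² + m²)/4 (W(m, f) = ((√(m² + f²) + m) + m)/4 = ((√(f² + m²) + m) + m)/4 = ((m + √(f² + m²)) + m)/4 = (√(f² + m²) + 2*m)/4 = m/2 + √(f² + m²)/4)
-457*W(10 - l(-1), P(-5)) - 392 = -457*((10 - (-3/2 + (½)*(-1)))/2 + √((⅙ - ⅙*(-5))² + (10 - (-3/2 + (½)*(-1)))²)/4) - 392 = -457*((10 - (-3/2 - ½))/2 + √((⅙ + ⅚)² + (10 - (-3/2 - ½))²)/4) - 392 = -457*((10 - 1*(-2))/2 + √(1² + (10 - 1*(-2))²)/4) - 392 = -457*((10 + 2)/2 + √(1 + (10 + 2)²)/4) - 392 = -457*((½)*12 + √(1 + 12²)/4) - 392 = -457*(6 + √(1 + 144)/4) - 392 = -457*(6 + √145/4) - 392 = (-2742 - 457*√145/4) - 392 = -3134 - 457*√145/4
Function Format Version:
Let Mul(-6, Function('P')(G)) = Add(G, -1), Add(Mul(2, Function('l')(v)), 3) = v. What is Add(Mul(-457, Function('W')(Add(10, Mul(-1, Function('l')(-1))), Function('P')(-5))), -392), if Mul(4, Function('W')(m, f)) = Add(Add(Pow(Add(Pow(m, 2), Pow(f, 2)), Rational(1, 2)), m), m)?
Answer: Add(-3134, Mul(Rational(-457, 4), Pow(145, Rational(1, 2)))) ≈ -4509.8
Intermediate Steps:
Function('l')(v) = Add(Rational(-3, 2), Mul(Rational(1, 2), v))
Function('P')(G) = Add(Rational(1, 6), Mul(Rational(-1, 6), G)) (Function('P')(G) = Mul(Rational(-1, 6), Add(G, -1)) = Mul(Rational(-1, 6), Add(-1, G)) = Add(Rational(1, 6), Mul(Rational(-1, 6), G)))
Function('W')(m, f) = Add(Mul(Rational(1, 2), m), Mul(Rational(1, 4), Pow(Add(Pow(f, 2), Pow(m, 2)), Rational(1, 2)))) (Function('W')(m, f) = Mul(Rational(1, 4), Add(Add(Pow(Add(Pow(m, 2), Pow(f, 2)), Rational(1, 2)), m), m)) = Mul(Rational(1, 4), Add(Add(Pow(Add(Pow(f, 2), Pow(m, 2)), Rational(1, 2)), m), m)) = Mul(Rational(1, 4), Add(Add(m, Pow(Add(Pow(f, 2), Pow(m, 2)), Rational(1, 2))), m)) = Mul(Rational(1, 4), Add(Pow(Add(Pow(f, 2), Pow(m, 2)), Rational(1, 2)), Mul(2, m))) = Add(Mul(Rational(1, 2), m), Mul(Rational(1, 4), Pow(Add(Pow(f, 2), Pow(m, 2)), Rational(1, 2)))))
Add(Mul(-457, Function('W')(Add(10, Mul(-1, Function('l')(-1))), Function('P')(-5))), -392) = Add(Mul(-457, Add(Mul(Rational(1, 2), Add(10, Mul(-1, Add(Rational(-3, 2), Mul(Rational(1, 2), -1))))), Mul(Rational(1, 4), Pow(Add(Pow(Add(Rational(1, 6), Mul(Rational(-1, 6), -5)), 2), Pow(Add(10, Mul(-1, Add(Rational(-3, 2), Mul(Rational(1, 2), -1)))), 2)), Rational(1, 2))))), -392) = Add(Mul(-457, Add(Mul(Rational(1, 2), Add(10, Mul(-1, Add(Rational(-3, 2), Rational(-1, 2))))), Mul(Rational(1, 4), Pow(Add(Pow(Add(Rational(1, 6), Rational(5, 6)), 2), Pow(Add(10, Mul(-1, Add(Rational(-3, 2), Rational(-1, 2)))), 2)), Rational(1, 2))))), -392) = Add(Mul(-457, Add(Mul(Rational(1, 2), Add(10, Mul(-1, -2))), Mul(Rational(1, 4), Pow(Add(Pow(1, 2), Pow(Add(10, Mul(-1, -2)), 2)), Rational(1, 2))))), -392) = Add(Mul(-457, Add(Mul(Rational(1, 2), Add(10, 2)), Mul(Rational(1, 4), Pow(Add(1, Pow(Add(10, 2), 2)), Rational(1, 2))))), -392) = Add(Mul(-457, Add(Mul(Rational(1, 2), 12), Mul(Rational(1, 4), Pow(Add(1, Pow(12, 2)), Rational(1, 2))))), -392) = Add(Mul(-457, Add(6, Mul(Rational(1, 4), Pow(Add(1, 144), Rational(1, 2))))), -392) = Add(Mul(-457, Add(6, Mul(Rational(1, 4), Pow(145, Rational(1, 2))))), -392) = Add(Add(-2742, Mul(Rational(-457, 4), Pow(145, Rational(1, 2)))), -392) = Add(-3134, Mul(Rational(-457, 4), Pow(145, Rational(1, 2))))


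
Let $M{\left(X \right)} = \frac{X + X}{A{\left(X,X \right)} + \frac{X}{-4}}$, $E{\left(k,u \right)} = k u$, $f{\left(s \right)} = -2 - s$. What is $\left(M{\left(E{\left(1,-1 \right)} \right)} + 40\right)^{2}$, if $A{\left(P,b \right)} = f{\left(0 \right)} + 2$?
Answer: $1024$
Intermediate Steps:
$A{\left(P,b \right)} = 0$ ($A{\left(P,b \right)} = \left(-2 - 0\right) + 2 = \left(-2 + 0\right) + 2 = -2 + 2 = 0$)
$M{\left(X \right)} = -8$ ($M{\left(X \right)} = \frac{X + X}{0 + \frac{X}{-4}} = \frac{2 X}{0 + X \left(- \frac{1}{4}\right)} = \frac{2 X}{0 - \frac{X}{4}} = \frac{2 X}{\left(- \frac{1}{4}\right) X} = 2 X \left(- \frac{4}{X}\right) = -8$)
$\left(M{\left(E{\left(1,-1 \right)} \right)} + 40\right)^{2} = \left(-8 + 40\right)^{2} = 32^{2} = 1024$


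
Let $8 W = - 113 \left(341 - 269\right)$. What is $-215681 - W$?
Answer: $-214664$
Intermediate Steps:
$W = -1017$ ($W = \frac{\left(-113\right) \left(341 - 269\right)}{8} = \frac{\left(-113\right) 72}{8} = \frac{1}{8} \left(-8136\right) = -1017$)
$-215681 - W = -215681 - -1017 = -215681 + 1017 = -214664$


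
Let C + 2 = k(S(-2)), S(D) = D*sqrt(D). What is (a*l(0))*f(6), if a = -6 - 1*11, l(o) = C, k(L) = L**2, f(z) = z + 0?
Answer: 1020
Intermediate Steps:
f(z) = z
S(D) = D**(3/2)
C = -10 (C = -2 + ((-2)**(3/2))**2 = -2 + (-2*I*sqrt(2))**2 = -2 - 8 = -10)
l(o) = -10
a = -17 (a = -6 - 11 = -17)
(a*l(0))*f(6) = -17*(-10)*6 = 170*6 = 1020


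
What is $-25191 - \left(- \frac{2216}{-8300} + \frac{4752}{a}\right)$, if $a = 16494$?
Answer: $- \frac{143697038771}{5704175} \approx -25192.0$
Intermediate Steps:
$-25191 - \left(- \frac{2216}{-8300} + \frac{4752}{a}\right) = -25191 - \left(- \frac{2216}{-8300} + \frac{4752}{16494}\right) = -25191 - \left(\left(-2216\right) \left(- \frac{1}{8300}\right) + 4752 \cdot \frac{1}{16494}\right) = -25191 - \left(\frac{554}{2075} + \frac{792}{2749}\right) = -25191 - \frac{3166346}{5704175} = - \frac{143697038771}{5704175}$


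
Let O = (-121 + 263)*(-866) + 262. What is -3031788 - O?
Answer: -2909078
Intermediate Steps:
O = -122710 (O = 142*(-866) + 262 = -122972 + 262 = -122710)
-3031788 - O = -3031788 - 1*(-122710) = -3031788 + 122710 = -2909078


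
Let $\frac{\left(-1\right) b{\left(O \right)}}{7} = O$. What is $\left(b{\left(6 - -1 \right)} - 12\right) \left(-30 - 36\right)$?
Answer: $4026$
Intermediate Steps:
$b{\left(O \right)} = - 7 O$
$\left(b{\left(6 - -1 \right)} - 12\right) \left(-30 - 36\right) = \left(- 7 \left(6 - -1\right) - 12\right) \left(-30 - 36\right) = \left(- 7 \left(6 + 1\right) - 12\right) \left(-66\right) = \left(\left(-7\right) 7 - 12\right) \left(-66\right) = \left(-49 - 12\right) \left(-66\right) = \left(-61\right) \left(-66\right) = 4026$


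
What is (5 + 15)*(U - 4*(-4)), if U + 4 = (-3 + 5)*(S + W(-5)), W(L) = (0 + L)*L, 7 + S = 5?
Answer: 1160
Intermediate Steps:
S = -2 (S = -7 + 5 = -2)
W(L) = L² (W(L) = L*L = L²)
U = 42 (U = -4 + (-3 + 5)*(-2 + (-5)²) = -4 + 2*(-2 + 25) = -4 + 2*23 = -4 + 46 = 42)
(5 + 15)*(U - 4*(-4)) = (5 + 15)*(42 - 4*(-4)) = 20*(42 + 16) = 20*58 = 1160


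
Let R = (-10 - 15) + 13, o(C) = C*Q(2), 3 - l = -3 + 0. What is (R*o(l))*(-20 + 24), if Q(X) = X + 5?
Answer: -2016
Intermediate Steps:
l = 6 (l = 3 - (-3 + 0) = 3 - 1*(-3) = 3 + 3 = 6)
Q(X) = 5 + X
o(C) = 7*C (o(C) = C*(5 + 2) = C*7 = 7*C)
R = -12 (R = -25 + 13 = -12)
(R*o(l))*(-20 + 24) = (-84*6)*(-20 + 24) = -12*42*4 = -504*4 = -2016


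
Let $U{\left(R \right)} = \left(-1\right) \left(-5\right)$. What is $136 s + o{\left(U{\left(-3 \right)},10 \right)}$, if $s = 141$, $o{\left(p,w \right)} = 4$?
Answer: $19180$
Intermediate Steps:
$U{\left(R \right)} = 5$
$136 s + o{\left(U{\left(-3 \right)},10 \right)} = 136 \cdot 141 + 4 = 19176 + 4 = 19180$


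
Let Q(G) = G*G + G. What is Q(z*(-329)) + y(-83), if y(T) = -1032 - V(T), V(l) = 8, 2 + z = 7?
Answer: 2703340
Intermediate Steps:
z = 5 (z = -2 + 7 = 5)
y(T) = -1040 (y(T) = -1032 - 1*8 = -1032 - 8 = -1040)
Q(G) = G + G**2 (Q(G) = G**2 + G = G + G**2)
Q(z*(-329)) + y(-83) = (5*(-329))*(1 + 5*(-329)) - 1040 = -1645*(1 - 1645) - 1040 = -1645*(-1644) - 1040 = 2704380 - 1040 = 2703340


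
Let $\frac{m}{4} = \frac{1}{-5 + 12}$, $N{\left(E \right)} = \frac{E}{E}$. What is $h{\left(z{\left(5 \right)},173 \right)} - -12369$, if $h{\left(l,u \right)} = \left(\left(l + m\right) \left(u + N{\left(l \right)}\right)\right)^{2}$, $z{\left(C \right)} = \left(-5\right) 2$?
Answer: $\frac{132488337}{49} \approx 2.7038 \cdot 10^{6}$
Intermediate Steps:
$N{\left(E \right)} = 1$
$m = \frac{4}{7}$ ($m = \frac{4}{-5 + 12} = \frac{4}{7} \approx 0.57143$)
$z{\left(C \right)} = -10$
$h{\left(l,u \right)} = \left(1 + u\right)^{2} \left(\frac{4}{7} + l\right)^{2}$ ($h{\left(l,u \right)} = \left(\left(l + \frac{4}{7}\right) \left(u + 1\right)\right)^{2} = \left(\left(\frac{4}{7} + l\right) \left(1 + u\right)\right)^{2} = \left(\left(1 + u\right) \left(\frac{4}{7} + l\right)\right)^{2} = \left(1 + u\right)^{2} \left(\frac{4}{7} + l\right)^{2}$)
$h{\left(z{\left(5 \right)},173 \right)} - -12369 = \frac{\left(1 + 173\right)^{2} \left(4 + 7 \left(-10\right)\right)^{2}}{49} - -12369 = \frac{174^{2} \left(4 - 70\right)^{2}}{49} + 12369 = \frac{1}{49} \cdot 30276 \left(-66\right)^{2} + 12369 = \frac{1}{49} \cdot 30276 \cdot 4356 + 12369 = \frac{131882256}{49} + 12369 = \frac{132488337}{49}$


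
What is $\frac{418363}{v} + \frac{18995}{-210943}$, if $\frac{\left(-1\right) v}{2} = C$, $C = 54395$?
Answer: $- \frac{8210655669}{2086226270} \approx -3.9356$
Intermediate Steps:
$v = -108790$ ($v = \left(-2\right) 54395 = -108790$)
$\frac{418363}{v} + \frac{18995}{-210943} = \frac{418363}{-108790} + \frac{18995}{-210943} = 418363 \left(- \frac{1}{108790}\right) + 18995 \left(- \frac{1}{210943}\right) = - \frac{38033}{9890} - \frac{18995}{210943} = - \frac{8210655669}{2086226270}$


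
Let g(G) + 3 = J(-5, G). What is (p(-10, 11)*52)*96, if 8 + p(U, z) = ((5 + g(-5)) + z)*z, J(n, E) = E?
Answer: 399360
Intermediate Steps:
g(G) = -3 + G
p(U, z) = -8 + z*(-3 + z) (p(U, z) = -8 + ((5 + (-3 - 5)) + z)*z = -8 + ((5 - 8) + z)*z = -8 + (-3 + z)*z = -8 + z*(-3 + z))
(p(-10, 11)*52)*96 = ((-8 + 11² - 3*11)*52)*96 = ((-8 + 121 - 33)*52)*96 = (80*52)*96 = 4160*96 = 399360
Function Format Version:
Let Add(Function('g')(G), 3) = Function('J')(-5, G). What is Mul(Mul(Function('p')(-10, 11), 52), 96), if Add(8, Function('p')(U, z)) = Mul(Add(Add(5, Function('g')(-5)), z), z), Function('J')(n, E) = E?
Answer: 399360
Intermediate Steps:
Function('g')(G) = Add(-3, G)
Function('p')(U, z) = Add(-8, Mul(z, Add(-3, z))) (Function('p')(U, z) = Add(-8, Mul(Add(Add(5, Add(-3, -5)), z), z)) = Add(-8, Mul(Add(Add(5, -8), z), z)) = Add(-8, Mul(Add(-3, z), z)) = Add(-8, Mul(z, Add(-3, z))))
Mul(Mul(Function('p')(-10, 11), 52), 96) = Mul(Mul(Add(-8, Pow(11, 2), Mul(-3, 11)), 52), 96) = Mul(Mul(Add(-8, 121, -33), 52), 96) = Mul(Mul(80, 52), 96) = Mul(4160, 96) = 399360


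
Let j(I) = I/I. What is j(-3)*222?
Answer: 222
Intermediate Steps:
j(I) = 1
j(-3)*222 = 1*222 = 222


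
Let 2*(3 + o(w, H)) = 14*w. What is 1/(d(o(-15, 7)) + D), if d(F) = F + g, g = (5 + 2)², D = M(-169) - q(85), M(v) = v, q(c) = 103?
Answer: -1/331 ≈ -0.0030211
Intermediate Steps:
o(w, H) = -3 + 7*w (o(w, H) = -3 + (14*w)/2 = -3 + 7*w)
D = -272 (D = -169 - 1*103 = -169 - 103 = -272)
g = 49 (g = 7² = 49)
d(F) = 49 + F (d(F) = F + 49 = 49 + F)
1/(d(o(-15, 7)) + D) = 1/((49 + (-3 + 7*(-15))) - 272) = 1/((49 + (-3 - 105)) - 272) = 1/((49 - 108) - 272) = 1/(-59 - 272) = 1/(-331) = -1/331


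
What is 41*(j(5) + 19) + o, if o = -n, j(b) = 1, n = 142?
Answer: 678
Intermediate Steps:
o = -142 (o = -1*142 = -142)
41*(j(5) + 19) + o = 41*(1 + 19) - 142 = 41*20 - 142 = 820 - 142 = 678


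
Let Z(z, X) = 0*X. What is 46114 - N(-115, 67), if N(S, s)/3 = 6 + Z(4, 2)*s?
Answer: 46096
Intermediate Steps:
Z(z, X) = 0
N(S, s) = 18 (N(S, s) = 3*(6 + 0*s) = 3*(6 + 0) = 3*6 = 18)
46114 - N(-115, 67) = 46114 - 1*18 = 46114 - 18 = 46096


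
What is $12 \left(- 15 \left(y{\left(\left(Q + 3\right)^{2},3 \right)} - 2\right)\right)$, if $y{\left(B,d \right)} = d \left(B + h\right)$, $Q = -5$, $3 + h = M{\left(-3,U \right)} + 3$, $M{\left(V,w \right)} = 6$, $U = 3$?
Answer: $-5040$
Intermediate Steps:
$h = 6$ ($h = -3 + \left(6 + 3\right) = -3 + 9 = 6$)
$y{\left(B,d \right)} = d \left(6 + B\right)$ ($y{\left(B,d \right)} = d \left(B + 6\right) = d \left(6 + B\right)$)
$12 \left(- 15 \left(y{\left(\left(Q + 3\right)^{2},3 \right)} - 2\right)\right) = 12 \left(- 15 \left(3 \left(6 + \left(-5 + 3\right)^{2}\right) - 2\right)\right) = 12 \left(- 15 \left(3 \left(6 + \left(-2\right)^{2}\right) - 2\right)\right) = 12 \left(- 15 \left(3 \left(6 + 4\right) - 2\right)\right) = 12 \left(- 15 \left(3 \cdot 10 - 2\right)\right) = 12 \left(- 15 \left(30 - 2\right)\right) = 12 \left(\left(-15\right) 28\right) = 12 \left(-420\right) = -5040$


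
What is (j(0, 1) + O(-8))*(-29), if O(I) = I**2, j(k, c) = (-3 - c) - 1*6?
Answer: -1566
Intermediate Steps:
j(k, c) = -9 - c (j(k, c) = (-3 - c) - 6 = -9 - c)
(j(0, 1) + O(-8))*(-29) = ((-9 - 1*1) + (-8)**2)*(-29) = ((-9 - 1) + 64)*(-29) = (-10 + 64)*(-29) = 54*(-29) = -1566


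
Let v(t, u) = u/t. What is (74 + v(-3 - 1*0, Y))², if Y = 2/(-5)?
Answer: 1236544/225 ≈ 5495.8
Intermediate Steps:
Y = -⅖ (Y = 2*(-⅕) = -⅖ ≈ -0.40000)
(74 + v(-3 - 1*0, Y))² = (74 - 2/(5*(-3 - 1*0)))² = (74 - 2/(5*(-3 + 0)))² = (74 - ⅖/(-3))² = (74 - ⅖*(-⅓))² = (74 + 2/15)² = (1112/15)² = 1236544/225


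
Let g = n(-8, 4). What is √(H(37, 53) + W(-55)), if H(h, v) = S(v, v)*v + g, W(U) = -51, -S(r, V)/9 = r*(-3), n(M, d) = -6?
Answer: √75786 ≈ 275.29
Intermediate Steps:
S(r, V) = 27*r (S(r, V) = -9*r*(-3) = -(-27)*r = 27*r)
g = -6
H(h, v) = -6 + 27*v² (H(h, v) = (27*v)*v - 6 = 27*v² - 6 = -6 + 27*v²)
√(H(37, 53) + W(-55)) = √((-6 + 27*53²) - 51) = √((-6 + 27*2809) - 51) = √((-6 + 75843) - 51) = √(75837 - 51) = √75786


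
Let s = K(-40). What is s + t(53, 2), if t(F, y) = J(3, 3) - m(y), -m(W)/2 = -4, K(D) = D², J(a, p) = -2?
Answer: 1590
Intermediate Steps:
m(W) = 8 (m(W) = -2*(-4) = 8)
s = 1600 (s = (-40)² = 1600)
t(F, y) = -10 (t(F, y) = -2 - 1*8 = -2 - 8 = -10)
s + t(53, 2) = 1600 - 10 = 1590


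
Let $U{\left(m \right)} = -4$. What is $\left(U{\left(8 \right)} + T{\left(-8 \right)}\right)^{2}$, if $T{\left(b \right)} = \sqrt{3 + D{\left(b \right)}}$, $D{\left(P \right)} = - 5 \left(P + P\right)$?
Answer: $\left(4 - \sqrt{83}\right)^{2} \approx 26.117$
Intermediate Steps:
$D{\left(P \right)} = - 10 P$ ($D{\left(P \right)} = - 5 \cdot 2 P = - 10 P$)
$T{\left(b \right)} = \sqrt{3 - 10 b}$
$\left(U{\left(8 \right)} + T{\left(-8 \right)}\right)^{2} = \left(-4 + \sqrt{3 - -80}\right)^{2} = \left(-4 + \sqrt{3 + 80}\right)^{2} = \left(-4 + \sqrt{83}\right)^{2}$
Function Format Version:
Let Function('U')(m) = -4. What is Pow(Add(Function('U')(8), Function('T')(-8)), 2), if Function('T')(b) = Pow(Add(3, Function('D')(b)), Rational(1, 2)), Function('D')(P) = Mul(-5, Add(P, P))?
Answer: Pow(Add(4, Mul(-1, Pow(83, Rational(1, 2)))), 2) ≈ 26.117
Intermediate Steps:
Function('D')(P) = Mul(-10, P) (Function('D')(P) = Mul(-5, Mul(2, P)) = Mul(-10, P))
Function('T')(b) = Pow(Add(3, Mul(-10, b)), Rational(1, 2))
Pow(Add(Function('U')(8), Function('T')(-8)), 2) = Pow(Add(-4, Pow(Add(3, Mul(-10, -8)), Rational(1, 2))), 2) = Pow(Add(-4, Pow(Add(3, 80), Rational(1, 2))), 2) = Pow(Add(-4, Pow(83, Rational(1, 2))), 2)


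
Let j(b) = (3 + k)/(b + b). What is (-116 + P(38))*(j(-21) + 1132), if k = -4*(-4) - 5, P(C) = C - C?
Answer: -393820/3 ≈ -1.3127e+5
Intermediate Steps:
P(C) = 0
k = 11 (k = 16 - 5 = 11)
j(b) = 7/b (j(b) = (3 + 11)/(b + b) = 14/((2*b)) = 14*(1/(2*b)) = 7/b)
(-116 + P(38))*(j(-21) + 1132) = (-116 + 0)*(7/(-21) + 1132) = -116*(7*(-1/21) + 1132) = -116*(-⅓ + 1132) = -116*3395/3 = -393820/3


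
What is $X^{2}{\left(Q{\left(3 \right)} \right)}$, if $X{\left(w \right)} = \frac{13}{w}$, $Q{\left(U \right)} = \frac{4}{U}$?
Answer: $\frac{1521}{16} \approx 95.063$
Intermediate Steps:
$X^{2}{\left(Q{\left(3 \right)} \right)} = \left(\frac{13}{4 \cdot \frac{1}{3}}\right)^{2} = \left(\frac{13}{\frac{4}{3}}\right)^{2} = \left(13 \cdot \frac{3}{4}\right)^{2} = \left(\frac{39}{4}\right)^{2} = \frac{1521}{16}$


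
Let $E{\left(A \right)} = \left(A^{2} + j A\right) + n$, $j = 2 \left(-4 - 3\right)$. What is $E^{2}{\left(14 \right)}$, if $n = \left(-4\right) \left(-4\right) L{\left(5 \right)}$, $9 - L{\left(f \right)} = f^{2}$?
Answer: $65536$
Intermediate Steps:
$L{\left(f \right)} = 9 - f^{2}$
$j = -14$ ($j = 2 \left(-7\right) = -14$)
$n = -256$ ($n = \left(-4\right) \left(-4\right) \left(9 - 5^{2}\right) = 16 \left(9 - 25\right) = 16 \left(-16\right) = -256$)
$E{\left(A \right)} = -256 + A^{2} - 14 A$ ($E{\left(A \right)} = \left(A^{2} - 14 A\right) - 256 = -256 + A^{2} - 14 A$)
$E^{2}{\left(14 \right)} = \left(-256 + 14^{2} - 196\right)^{2} = \left(-256 + 196 - 196\right)^{2} = \left(-256\right)^{2} = 65536$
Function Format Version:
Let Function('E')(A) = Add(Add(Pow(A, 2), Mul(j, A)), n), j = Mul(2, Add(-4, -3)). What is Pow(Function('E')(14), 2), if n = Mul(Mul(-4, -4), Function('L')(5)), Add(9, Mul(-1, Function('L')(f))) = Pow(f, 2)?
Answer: 65536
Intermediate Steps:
Function('L')(f) = Add(9, Mul(-1, Pow(f, 2)))
j = -14 (j = Mul(2, -7) = -14)
n = -256 (n = Mul(Mul(-4, -4), Add(9, Mul(-1, Pow(5, 2)))) = Mul(16, Add(9, Mul(-1, 25))) = Mul(16, Add(9, -25)) = Mul(16, -16) = -256)
Function('E')(A) = Add(-256, Pow(A, 2), Mul(-14, A)) (Function('E')(A) = Add(Add(Pow(A, 2), Mul(-14, A)), -256) = Add(-256, Pow(A, 2), Mul(-14, A)))
Pow(Function('E')(14), 2) = Pow(Add(-256, Pow(14, 2), Mul(-14, 14)), 2) = Pow(Add(-256, 196, -196), 2) = Pow(-256, 2) = 65536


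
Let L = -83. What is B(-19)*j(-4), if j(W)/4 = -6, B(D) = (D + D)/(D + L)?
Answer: -152/17 ≈ -8.9412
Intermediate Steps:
B(D) = 2*D/(-83 + D) (B(D) = (D + D)/(D - 83) = (2*D)/(-83 + D) = 2*D/(-83 + D))
j(W) = -24 (j(W) = 4*(-6) = -24)
B(-19)*j(-4) = (2*(-19)/(-83 - 19))*(-24) = (2*(-19)/(-102))*(-24) = (2*(-19)*(-1/102))*(-24) = (19/51)*(-24) = -152/17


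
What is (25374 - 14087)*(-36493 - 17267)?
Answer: -606789120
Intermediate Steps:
(25374 - 14087)*(-36493 - 17267) = 11287*(-53760) = -606789120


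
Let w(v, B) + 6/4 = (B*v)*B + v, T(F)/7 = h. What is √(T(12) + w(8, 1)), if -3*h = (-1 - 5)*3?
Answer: √226/2 ≈ 7.5166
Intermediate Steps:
h = 6 (h = -(-1 - 5)*3/3 = -(-2)*3 = -⅓*(-18) = 6)
T(F) = 42 (T(F) = 7*6 = 42)
w(v, B) = -3/2 + v + v*B² (w(v, B) = -3/2 + ((B*v)*B + v) = -3/2 + (v*B² + v) = -3/2 + (v + v*B²) = -3/2 + v + v*B²)
√(T(12) + w(8, 1)) = √(42 + (-3/2 + 8 + 8*1²)) = √(42 + (-3/2 + 8 + 8*1)) = √(42 + (-3/2 + 8 + 8)) = √(42 + 29/2) = √(113/2) = √226/2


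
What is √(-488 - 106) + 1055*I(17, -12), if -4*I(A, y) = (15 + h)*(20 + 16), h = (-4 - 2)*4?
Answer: 85455 + 3*I*√66 ≈ 85455.0 + 24.372*I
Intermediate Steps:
h = -24 (h = -6*4 = -24)
I(A, y) = 81 (I(A, y) = -(15 - 24)*(20 + 16)/4 = -(-9)*36/4 = -¼*(-324) = 81)
√(-488 - 106) + 1055*I(17, -12) = √(-488 - 106) + 1055*81 = √(-594) + 85455 = 3*I*√66 + 85455 = 85455 + 3*I*√66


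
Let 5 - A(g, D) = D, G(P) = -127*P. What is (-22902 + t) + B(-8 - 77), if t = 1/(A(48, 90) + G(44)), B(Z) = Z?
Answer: -130405252/5673 ≈ -22987.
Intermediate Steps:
A(g, D) = 5 - D
t = -1/5673 (t = 1/((5 - 1*90) - 127*44) = 1/((5 - 90) - 5588) = 1/(-85 - 5588) = 1/(-5673) = -1/5673 ≈ -0.00017627)
(-22902 + t) + B(-8 - 77) = (-22902 - 1/5673) + (-8 - 77) = -129923047/5673 - 85 = -130405252/5673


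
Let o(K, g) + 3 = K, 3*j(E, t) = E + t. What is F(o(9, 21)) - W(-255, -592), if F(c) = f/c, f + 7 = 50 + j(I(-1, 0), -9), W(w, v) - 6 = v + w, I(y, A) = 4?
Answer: 7631/9 ≈ 847.89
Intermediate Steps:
W(w, v) = 6 + v + w (W(w, v) = 6 + (v + w) = 6 + v + w)
j(E, t) = E/3 + t/3 (j(E, t) = (E + t)/3 = E/3 + t/3)
o(K, g) = -3 + K
f = 124/3 (f = -7 + (50 + ((⅓)*4 + (⅓)*(-9))) = -7 + (50 + (4/3 - 3)) = -7 + (50 - 5/3) = -7 + 145/3 = 124/3 ≈ 41.333)
F(c) = 124/(3*c)
F(o(9, 21)) - W(-255, -592) = 124/(3*(-3 + 9)) - (6 - 592 - 255) = (124/3)/6 - 1*(-841) = (124/3)*(⅙) + 841 = 62/9 + 841 = 7631/9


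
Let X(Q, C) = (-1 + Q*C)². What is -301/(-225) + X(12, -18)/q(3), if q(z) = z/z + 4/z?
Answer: 4541026/225 ≈ 20182.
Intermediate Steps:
X(Q, C) = (-1 + C*Q)²
q(z) = 1 + 4/z
-301/(-225) + X(12, -18)/q(3) = -301/(-225) + (-1 - 18*12)²/(((4 + 3)/3)) = -301*(-1/225) + (-1 - 216)²/(((⅓)*7)) = 301/225 + (-217)²/(7/3) = 301/225 + 47089*(3/7) = 301/225 + 20181 = 4541026/225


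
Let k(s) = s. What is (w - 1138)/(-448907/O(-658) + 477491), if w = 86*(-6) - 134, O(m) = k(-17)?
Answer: -5066/1427709 ≈ -0.0035483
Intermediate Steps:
O(m) = -17
w = -650 (w = -516 - 134 = -650)
(w - 1138)/(-448907/O(-658) + 477491) = (-650 - 1138)/(-448907/(-17) + 477491) = -1788/(-448907*(-1/17) + 477491) = -1788/(448907/17 + 477491) = -1788/8566254/17 = -1788*17/8566254 = -5066/1427709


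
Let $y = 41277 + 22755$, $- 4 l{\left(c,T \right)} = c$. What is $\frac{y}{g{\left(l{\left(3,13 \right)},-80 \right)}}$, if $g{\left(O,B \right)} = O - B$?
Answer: $\frac{256128}{317} \approx 807.97$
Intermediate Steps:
$l{\left(c,T \right)} = - \frac{c}{4}$
$y = 64032$
$\frac{y}{g{\left(l{\left(3,13 \right)},-80 \right)}} = \frac{64032}{\left(- \frac{1}{4}\right) 3 - -80} = \frac{64032}{- \frac{3}{4} + 80} = \frac{64032}{\frac{317}{4}} = 64032 \cdot \frac{4}{317} = \frac{256128}{317}$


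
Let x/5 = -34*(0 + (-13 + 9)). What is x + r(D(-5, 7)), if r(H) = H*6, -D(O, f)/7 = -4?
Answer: 848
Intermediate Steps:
D(O, f) = 28 (D(O, f) = -7*(-4) = 28)
r(H) = 6*H
x = 680 (x = 5*(-34*(0 + (-13 + 9))) = 5*(-34*(0 - 4)) = 5*(-34*(-4)) = 5*136 = 680)
x + r(D(-5, 7)) = 680 + 6*28 = 680 + 168 = 848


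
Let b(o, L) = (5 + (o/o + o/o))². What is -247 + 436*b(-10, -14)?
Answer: 21117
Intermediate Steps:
b(o, L) = 49 (b(o, L) = (5 + (1 + 1))² = (5 + 2)² = 7² = 49)
-247 + 436*b(-10, -14) = -247 + 436*49 = -247 + 21364 = 21117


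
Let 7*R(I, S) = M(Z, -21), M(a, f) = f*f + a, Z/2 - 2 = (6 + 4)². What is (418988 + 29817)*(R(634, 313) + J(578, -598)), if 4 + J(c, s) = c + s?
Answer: 30582855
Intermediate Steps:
Z = 204 (Z = 4 + 2*(6 + 4)² = 4 + 2*10² = 4 + 2*100 = 4 + 200 = 204)
M(a, f) = a + f² (M(a, f) = f² + a = a + f²)
R(I, S) = 645/7 (R(I, S) = (204 + (-21)²)/7 = (204 + 441)/7 = (⅐)*645 = 645/7)
J(c, s) = -4 + c + s (J(c, s) = -4 + (c + s) = -4 + c + s)
(418988 + 29817)*(R(634, 313) + J(578, -598)) = (418988 + 29817)*(645/7 + (-4 + 578 - 598)) = 448805*(645/7 - 24) = 448805*(477/7) = 30582855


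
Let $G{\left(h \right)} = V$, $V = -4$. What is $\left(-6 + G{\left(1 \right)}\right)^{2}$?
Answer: $100$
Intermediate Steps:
$G{\left(h \right)} = -4$
$\left(-6 + G{\left(1 \right)}\right)^{2} = \left(-6 - 4\right)^{2} = \left(-10\right)^{2} = 100$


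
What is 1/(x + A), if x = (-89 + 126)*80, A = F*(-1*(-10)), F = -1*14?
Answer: 1/2820 ≈ 0.00035461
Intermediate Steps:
F = -14
A = -140 (A = -(-14)*(-10) = -14*10 = -140)
x = 2960 (x = 37*80 = 2960)
1/(x + A) = 1/(2960 - 140) = 1/2820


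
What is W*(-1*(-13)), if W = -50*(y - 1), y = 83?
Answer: -53300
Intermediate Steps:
W = -4100 (W = -50*(83 - 1) = -50*82 = -4100)
W*(-1*(-13)) = -(-4100)*(-13) = -4100*13 = -53300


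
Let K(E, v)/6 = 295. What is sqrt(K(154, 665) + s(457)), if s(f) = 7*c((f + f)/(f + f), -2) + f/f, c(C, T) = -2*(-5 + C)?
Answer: 3*sqrt(203) ≈ 42.743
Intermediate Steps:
K(E, v) = 1770 (K(E, v) = 6*295 = 1770)
c(C, T) = 10 - 2*C
s(f) = 57 (s(f) = 7*(10 - 2*(f + f)/(f + f)) + f/f = 7*(10 - 2*2*f/(2*f)) + 1 = 7*(10 - 2*2*f*1/(2*f)) + 1 = 7*(10 - 2*1) + 1 = 7*(10 - 2) + 1 = 7*8 + 1 = 56 + 1 = 57)
sqrt(K(154, 665) + s(457)) = sqrt(1770 + 57) = sqrt(1827) = 3*sqrt(203)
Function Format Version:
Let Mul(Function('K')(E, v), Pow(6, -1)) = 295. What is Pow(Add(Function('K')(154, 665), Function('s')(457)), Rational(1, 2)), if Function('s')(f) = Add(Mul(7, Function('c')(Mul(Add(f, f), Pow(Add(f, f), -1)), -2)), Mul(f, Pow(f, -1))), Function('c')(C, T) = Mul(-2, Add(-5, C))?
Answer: Mul(3, Pow(203, Rational(1, 2))) ≈ 42.743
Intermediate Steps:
Function('K')(E, v) = 1770 (Function('K')(E, v) = Mul(6, 295) = 1770)
Function('c')(C, T) = Add(10, Mul(-2, C))
Function('s')(f) = 57 (Function('s')(f) = Add(Mul(7, Add(10, Mul(-2, Mul(Add(f, f), Pow(Add(f, f), -1))))), Mul(f, Pow(f, -1))) = Add(Mul(7, Add(10, Mul(-2, Mul(Mul(2, f), Pow(Mul(2, f), -1))))), 1) = Add(Mul(7, Add(10, Mul(-2, Mul(Mul(2, f), Mul(Rational(1, 2), Pow(f, -1)))))), 1) = Add(Mul(7, Add(10, Mul(-2, 1))), 1) = Add(Mul(7, Add(10, -2)), 1) = Add(Mul(7, 8), 1) = Add(56, 1) = 57)
Pow(Add(Function('K')(154, 665), Function('s')(457)), Rational(1, 2)) = Pow(Add(1770, 57), Rational(1, 2)) = Pow(1827, Rational(1, 2)) = Mul(3, Pow(203, Rational(1, 2)))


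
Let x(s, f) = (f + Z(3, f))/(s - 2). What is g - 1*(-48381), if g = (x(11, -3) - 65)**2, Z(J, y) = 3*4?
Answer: 52477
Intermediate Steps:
Z(J, y) = 12
x(s, f) = (12 + f)/(-2 + s) (x(s, f) = (f + 12)/(s - 2) = (12 + f)/(-2 + s))
g = 4096 (g = ((12 - 3)/(-2 + 11) - 65)**2 = (9/9 - 65)**2 = ((1/9)*9 - 65)**2 = (1 - 65)**2 = (-64)**2 = 4096)
g - 1*(-48381) = 4096 - 1*(-48381) = 4096 + 48381 = 52477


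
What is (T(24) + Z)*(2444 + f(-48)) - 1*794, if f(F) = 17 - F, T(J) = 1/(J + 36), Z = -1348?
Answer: -202973051/60 ≈ -3.3829e+6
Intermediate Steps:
T(J) = 1/(36 + J)
(T(24) + Z)*(2444 + f(-48)) - 1*794 = (1/(36 + 24) - 1348)*(2444 + (17 - 1*(-48))) - 1*794 = (1/60 - 1348)*(2444 + (17 + 48)) - 794 = (1/60 - 1348)*(2444 + 65) - 794 = -80879/60*2509 - 794 = -202925411/60 - 794 = -202973051/60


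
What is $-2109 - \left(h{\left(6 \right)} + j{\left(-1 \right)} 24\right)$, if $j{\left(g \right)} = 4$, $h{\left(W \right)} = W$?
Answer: $-2211$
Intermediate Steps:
$-2109 - \left(h{\left(6 \right)} + j{\left(-1 \right)} 24\right) = -2109 - \left(6 + 4 \cdot 24\right) = -2109 - \left(6 + 96\right) = -2109 - 102 = -2211$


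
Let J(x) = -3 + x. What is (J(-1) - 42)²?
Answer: 2116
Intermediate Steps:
(J(-1) - 42)² = ((-3 - 1) - 42)² = (-4 - 42)² = (-46)² = 2116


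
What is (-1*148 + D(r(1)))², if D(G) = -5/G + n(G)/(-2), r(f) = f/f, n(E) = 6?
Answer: 24336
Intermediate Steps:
r(f) = 1
D(G) = -3 - 5/G (D(G) = -5/G + 6/(-2) = -5/G + 6*(-½) = -5/G - 3 = -3 - 5/G)
(-1*148 + D(r(1)))² = (-1*148 + (-3 - 5/1))² = (-148 + (-3 - 5*1))² = (-148 + (-3 - 5))² = (-148 - 8)² = (-156)² = 24336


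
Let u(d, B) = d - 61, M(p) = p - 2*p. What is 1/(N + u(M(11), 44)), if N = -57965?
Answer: -1/58037 ≈ -1.7230e-5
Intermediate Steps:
M(p) = -p
u(d, B) = -61 + d
1/(N + u(M(11), 44)) = 1/(-57965 + (-61 - 1*11)) = 1/(-57965 + (-61 - 11)) = 1/(-57965 - 72) = 1/(-58037) = -1/58037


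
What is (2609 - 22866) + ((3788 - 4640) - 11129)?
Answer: -32238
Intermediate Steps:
(2609 - 22866) + ((3788 - 4640) - 11129) = -20257 + (-852 - 11129) = -20257 - 11981 = -32238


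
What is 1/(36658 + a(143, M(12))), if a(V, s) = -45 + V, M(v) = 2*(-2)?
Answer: 1/36756 ≈ 2.7206e-5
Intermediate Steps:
M(v) = -4
1/(36658 + a(143, M(12))) = 1/(36658 + (-45 + 143)) = 1/(36658 + 98) = 1/36756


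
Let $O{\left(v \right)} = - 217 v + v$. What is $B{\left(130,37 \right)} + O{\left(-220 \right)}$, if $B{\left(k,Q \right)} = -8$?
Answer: $47512$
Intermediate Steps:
$O{\left(v \right)} = - 216 v$
$B{\left(130,37 \right)} + O{\left(-220 \right)} = -8 - -47520 = -8 + 47520 = 47512$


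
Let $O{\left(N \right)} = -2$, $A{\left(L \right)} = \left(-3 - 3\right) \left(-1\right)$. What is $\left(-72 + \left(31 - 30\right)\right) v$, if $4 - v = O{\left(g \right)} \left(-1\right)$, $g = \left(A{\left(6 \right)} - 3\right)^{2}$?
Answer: $-142$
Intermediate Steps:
$A{\left(L \right)} = 6$ ($A{\left(L \right)} = \left(-6\right) \left(-1\right) = 6$)
$g = 9$ ($g = \left(6 - 3\right)^{2} = 3^{2} = 9$)
$v = 2$ ($v = 4 - \left(-2\right) \left(-1\right) = 4 - 2 = 2$)
$\left(-72 + \left(31 - 30\right)\right) v = \left(-72 + \left(31 - 30\right)\right) 2 = \left(-72 + 1\right) 2 = \left(-71\right) 2 = -142$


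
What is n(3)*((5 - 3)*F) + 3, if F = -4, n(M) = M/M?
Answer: -5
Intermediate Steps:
n(M) = 1
n(3)*((5 - 3)*F) + 3 = 1*((5 - 3)*(-4)) + 3 = 1*(2*(-4)) + 3 = 1*(-8) + 3 = -8 + 3 = -5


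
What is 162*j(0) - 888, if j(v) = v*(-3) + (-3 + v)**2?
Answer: 570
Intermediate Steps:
j(v) = (-3 + v)**2 - 3*v (j(v) = -3*v + (-3 + v)**2 = (-3 + v)**2 - 3*v)
162*j(0) - 888 = 162*((-3 + 0)**2 - 3*0) - 888 = 162*((-3)**2 + 0) - 888 = 162*(9 + 0) - 888 = 162*9 - 888 = 1458 - 888 = 570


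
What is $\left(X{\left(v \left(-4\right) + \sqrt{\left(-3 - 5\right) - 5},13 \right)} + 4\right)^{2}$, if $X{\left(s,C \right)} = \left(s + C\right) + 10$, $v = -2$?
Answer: $\left(35 + i \sqrt{13}\right)^{2} \approx 1212.0 + 252.39 i$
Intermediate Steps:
$X{\left(s,C \right)} = 10 + C + s$ ($X{\left(s,C \right)} = \left(C + s\right) + 10 = 10 + C + s$)
$\left(X{\left(v \left(-4\right) + \sqrt{\left(-3 - 5\right) - 5},13 \right)} + 4\right)^{2} = \left(\left(10 + 13 + \left(\left(-2\right) \left(-4\right) + \sqrt{\left(-3 - 5\right) - 5}\right)\right) + 4\right)^{2} = \left(\left(10 + 13 + \left(8 + \sqrt{-8 - 5}\right)\right) + 4\right)^{2} = \left(\left(10 + 13 + \left(8 + \sqrt{-13}\right)\right) + 4\right)^{2} = \left(\left(10 + 13 + \left(8 + i \sqrt{13}\right)\right) + 4\right)^{2} = \left(\left(31 + i \sqrt{13}\right) + 4\right)^{2} = \left(35 + i \sqrt{13}\right)^{2}$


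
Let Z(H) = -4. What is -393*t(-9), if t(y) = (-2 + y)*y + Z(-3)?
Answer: -37335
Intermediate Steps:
t(y) = -4 + y*(-2 + y) (t(y) = (-2 + y)*y - 4 = y*(-2 + y) - 4 = -4 + y*(-2 + y))
-393*t(-9) = -393*(-4 + (-9)² - 2*(-9)) = -393*(-4 + 81 + 18) = -393*95 = -37335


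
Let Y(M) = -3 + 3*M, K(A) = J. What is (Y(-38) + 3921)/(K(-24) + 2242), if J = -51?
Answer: 3804/2191 ≈ 1.7362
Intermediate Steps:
K(A) = -51
(Y(-38) + 3921)/(K(-24) + 2242) = ((-3 + 3*(-38)) + 3921)/(-51 + 2242) = ((-3 - 114) + 3921)/2191 = (-117 + 3921)*(1/2191) = 3804*(1/2191) = 3804/2191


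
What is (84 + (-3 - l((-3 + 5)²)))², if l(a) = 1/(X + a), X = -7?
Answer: 59536/9 ≈ 6615.1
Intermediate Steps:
l(a) = 1/(-7 + a)
(84 + (-3 - l((-3 + 5)²)))² = (84 + (-3 - 1/(-7 + (-3 + 5)²)))² = (84 + (-3 - 1/(-7 + 2²)))² = (84 + (-3 - 1/(-7 + 4)))² = (84 + (-3 - 1/(-3)))² = (84 + (-3 - 1*(-⅓)))² = (84 + (-3 + ⅓))² = (84 - 8/3)² = (244/3)² = 59536/9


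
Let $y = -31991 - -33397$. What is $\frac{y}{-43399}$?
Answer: $- \frac{1406}{43399} \approx -0.032397$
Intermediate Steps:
$y = 1406$ ($y = -31991 + 33397 = 1406$)
$\frac{y}{-43399} = \frac{1406}{-43399} = 1406 \left(- \frac{1}{43399}\right) = - \frac{1406}{43399}$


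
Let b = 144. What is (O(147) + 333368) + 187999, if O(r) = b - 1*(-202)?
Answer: 521713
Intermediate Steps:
O(r) = 346 (O(r) = 144 - 1*(-202) = 144 + 202 = 346)
(O(147) + 333368) + 187999 = (346 + 333368) + 187999 = 333714 + 187999 = 521713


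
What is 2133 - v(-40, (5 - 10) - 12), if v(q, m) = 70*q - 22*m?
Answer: 4559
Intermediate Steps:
v(q, m) = -22*m + 70*q
2133 - v(-40, (5 - 10) - 12) = 2133 - (-22*((5 - 10) - 12) + 70*(-40)) = 2133 - (-22*(-5 - 12) - 2800) = 2133 - (-22*(-17) - 2800) = 2133 - (374 - 2800) = 2133 - 1*(-2426) = 2133 + 2426 = 4559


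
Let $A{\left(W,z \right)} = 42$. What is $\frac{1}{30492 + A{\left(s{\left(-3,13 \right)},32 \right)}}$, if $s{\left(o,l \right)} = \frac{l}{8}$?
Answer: $\frac{1}{30534} \approx 3.275 \cdot 10^{-5}$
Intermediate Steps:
$s{\left(o,l \right)} = \frac{l}{8}$ ($s{\left(o,l \right)} = l \frac{1}{8} = \frac{l}{8}$)
$\frac{1}{30492 + A{\left(s{\left(-3,13 \right)},32 \right)}} = \frac{1}{30492 + 42} = \frac{1}{30534}$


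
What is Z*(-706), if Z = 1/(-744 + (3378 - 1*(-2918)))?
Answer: -353/2776 ≈ -0.12716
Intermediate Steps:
Z = 1/5552 (Z = 1/(-744 + (3378 + 2918)) = 1/(-744 + 6296) = 1/5552 ≈ 0.00018012)
Z*(-706) = (1/5552)*(-706) = -353/2776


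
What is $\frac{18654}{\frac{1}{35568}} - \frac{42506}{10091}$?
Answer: $\frac{6695231855446}{10091} \approx 6.6349 \cdot 10^{8}$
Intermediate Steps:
$\frac{18654}{\frac{1}{35568}} - \frac{42506}{10091} = 18654 \frac{1}{\frac{1}{35568}} - \frac{42506}{10091} = 18654 \cdot 35568 - \frac{42506}{10091} = 663485472 - \frac{42506}{10091} = \frac{6695231855446}{10091}$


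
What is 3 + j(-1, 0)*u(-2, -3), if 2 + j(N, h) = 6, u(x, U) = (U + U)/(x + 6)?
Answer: -3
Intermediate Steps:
u(x, U) = 2*U/(6 + x) (u(x, U) = (2*U)/(6 + x) = 2*U/(6 + x))
j(N, h) = 4 (j(N, h) = -2 + 6 = 4)
3 + j(-1, 0)*u(-2, -3) = 3 + 4*(2*(-3)/(6 - 2)) = 3 + 4*(2*(-3)/4) = 3 + 4*(2*(-3)*(¼)) = 3 + 4*(-3/2) = 3 - 6 = -3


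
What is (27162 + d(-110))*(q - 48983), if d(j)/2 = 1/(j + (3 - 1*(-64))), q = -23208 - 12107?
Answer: -98457029272/43 ≈ -2.2897e+9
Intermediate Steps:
q = -35315
d(j) = 2/(67 + j) (d(j) = 2/(j + (3 - 1*(-64))) = 2/(j + (3 + 64)) = 2/(j + 67) = 2/(67 + j))
(27162 + d(-110))*(q - 48983) = (27162 + 2/(67 - 110))*(-35315 - 48983) = (27162 + 2/(-43))*(-84298) = (27162 + 2*(-1/43))*(-84298) = (27162 - 2/43)*(-84298) = (1167964/43)*(-84298) = -98457029272/43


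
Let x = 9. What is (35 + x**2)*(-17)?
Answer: -1972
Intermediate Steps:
(35 + x**2)*(-17) = (35 + 9**2)*(-17) = (35 + 81)*(-17) = 116*(-17) = -1972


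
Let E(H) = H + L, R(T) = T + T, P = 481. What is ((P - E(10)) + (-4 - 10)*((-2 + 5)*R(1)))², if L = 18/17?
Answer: 43046721/289 ≈ 1.4895e+5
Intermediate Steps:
L = 18/17 (L = 18*(1/17) = 18/17 ≈ 1.0588)
R(T) = 2*T
E(H) = 18/17 + H (E(H) = H + 18/17 = 18/17 + H)
((P - E(10)) + (-4 - 10)*((-2 + 5)*R(1)))² = ((481 - (18/17 + 10)) + (-4 - 10)*((-2 + 5)*(2*1)))² = ((481 - 1*188/17) - 42*2)² = ((481 - 188/17) - 14*6)² = (7989/17 - 84)² = (6561/17)² = 43046721/289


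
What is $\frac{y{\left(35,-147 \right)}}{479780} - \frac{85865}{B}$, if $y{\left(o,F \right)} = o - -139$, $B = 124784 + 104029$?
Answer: $- \frac{1582942163}{4222303890} \approx -0.3749$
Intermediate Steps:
$B = 228813$
$y{\left(o,F \right)} = 139 + o$ ($y{\left(o,F \right)} = o + 139 = 139 + o$)
$\frac{y{\left(35,-147 \right)}}{479780} - \frac{85865}{B} = \frac{139 + 35}{479780} - \frac{85865}{228813} = 174 \cdot \frac{1}{479780} - \frac{6605}{17601} = \frac{87}{239890} - \frac{6605}{17601} = - \frac{1582942163}{4222303890}$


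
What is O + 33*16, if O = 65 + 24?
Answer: 617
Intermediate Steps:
O = 89
O + 33*16 = 89 + 33*16 = 89 + 528 = 617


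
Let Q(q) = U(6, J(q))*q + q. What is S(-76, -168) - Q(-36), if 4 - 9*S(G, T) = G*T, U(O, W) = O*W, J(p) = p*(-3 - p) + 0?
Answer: -2321912/9 ≈ -2.5799e+5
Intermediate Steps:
J(p) = p*(-3 - p)
Q(q) = q - 6*q²*(3 + q) (Q(q) = (6*(-q*(3 + q)))*q + q = (-6*q*(3 + q))*q + q = -6*q²*(3 + q) + q = q - 6*q²*(3 + q))
S(G, T) = 4/9 - G*T/9
S(-76, -168) - Q(-36) = (4/9 - ⅑*(-76)*(-168)) - (-1)*(-36)*(-1 + 6*(-36)*(3 - 36)) = (4/9 - 4256/3) - (-1)*(-36)*(-1 + 6*(-36)*(-33)) = -12764/9 - (-1)*(-36)*(-1 + 7128) = -12764/9 - (-1)*(-36)*7127 = -12764/9 - 1*256572 = -12764/9 - 256572 = -2321912/9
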